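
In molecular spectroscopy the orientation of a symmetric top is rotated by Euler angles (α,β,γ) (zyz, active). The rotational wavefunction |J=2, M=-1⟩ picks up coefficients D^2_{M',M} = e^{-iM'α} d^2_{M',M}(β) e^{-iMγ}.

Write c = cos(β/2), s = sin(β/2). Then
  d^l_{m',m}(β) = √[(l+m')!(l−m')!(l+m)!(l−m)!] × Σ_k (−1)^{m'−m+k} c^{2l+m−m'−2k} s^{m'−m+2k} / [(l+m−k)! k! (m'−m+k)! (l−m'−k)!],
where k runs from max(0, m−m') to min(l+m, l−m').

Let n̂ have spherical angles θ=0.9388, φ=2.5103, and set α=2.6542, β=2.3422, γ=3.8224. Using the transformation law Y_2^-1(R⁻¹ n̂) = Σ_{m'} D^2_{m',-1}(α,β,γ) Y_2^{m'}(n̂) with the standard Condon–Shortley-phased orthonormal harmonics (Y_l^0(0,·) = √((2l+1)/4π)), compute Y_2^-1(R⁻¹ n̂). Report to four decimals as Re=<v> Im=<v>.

Re=0.1036 Im=0.0654

Need the full column D^2_{m',-1} for m'=−2..2 at α=2.6542, β=2.3422, γ=3.8224.
cos(β/2)=0.389139, sin(β/2)=0.921179
d^2_{-2,-1}: single k=1 term ⇒ +0.108564;  D = -0.103907+0.031458i
d^2_{-1,-1}: k∈[0..1] ⇒ +0.022931 -0.385494 = -0.362564;  D = -0.355803-0.069689i
d^2_{0,-1}: k∈[0..1] ⇒ -0.132964 +0.745096 = +0.612133;  D = -0.475667-0.385289i
d^2_{1,-1}: k∈[0..1] ⇒ +0.385494 -0.720073 = -0.334578;  D = -0.131091-0.307828i
d^2_{2,-1}: single k=0 term ⇒ -0.608368;  D = -0.051526+0.606183i
Y_2^{m'}(θ=0.9388,φ=2.5103) and Σ D·Y over m':
  (-0.1039+0.0315i)·(+0.0763+0.2396i)  (-0.3558-0.0697i)·(-0.2973-0.2173i)  (-0.4757-0.3853i)·(+0.0148+0.0000i)  (-0.1311-0.3078i)·(+0.2973-0.2173i)  (-0.0515+0.6062i)·(+0.0763-0.2396i)
Y_2^-1(R⁻¹ n̂) = +0.103563+0.065407i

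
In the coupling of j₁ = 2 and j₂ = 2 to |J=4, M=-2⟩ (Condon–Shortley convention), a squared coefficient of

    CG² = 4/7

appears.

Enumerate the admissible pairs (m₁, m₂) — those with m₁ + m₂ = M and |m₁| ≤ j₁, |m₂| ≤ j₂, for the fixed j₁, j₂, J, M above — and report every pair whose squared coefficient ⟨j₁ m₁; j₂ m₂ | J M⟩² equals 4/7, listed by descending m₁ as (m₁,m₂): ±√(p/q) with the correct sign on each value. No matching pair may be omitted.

Admissible pairs with m₁+m₂ = M = -2: (-2,0), (-1,-1), (0,-2)
  (m₁,m₂)=(0,-2): CG² = 3/14, CG = +√(3/14)
  (m₁,m₂)=(-1,-1): CG² = 4/7, CG = +√(4/7)   ← matches the target
  (m₁,m₂)=(-2,0): CG² = 3/14, CG = +√(3/14)
Pairs with CG² = 4/7: (-1,-1): +√(4/7)

(-1,-1): +√(4/7)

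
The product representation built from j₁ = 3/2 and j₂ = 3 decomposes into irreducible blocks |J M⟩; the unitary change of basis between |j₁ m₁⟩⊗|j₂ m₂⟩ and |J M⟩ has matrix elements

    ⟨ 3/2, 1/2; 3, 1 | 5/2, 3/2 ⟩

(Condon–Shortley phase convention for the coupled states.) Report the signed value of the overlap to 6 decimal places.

−√(7/20) = -0.591608

j₁+j₂−J=2  J+j₁−j₂=1  J−j₁+j₂=4  j₁+j₂+J+1=8
(j₁±m₁, j₂±m₂, J±M) = (2,1,4,2,4,1)
P² = 576/35
sum k=0..1:
  [0] +1/48 = 1/48
  [1] −1/6 = -1/6
S = -7/48
C² = P²·S² = 7/20 ; C = -0.591608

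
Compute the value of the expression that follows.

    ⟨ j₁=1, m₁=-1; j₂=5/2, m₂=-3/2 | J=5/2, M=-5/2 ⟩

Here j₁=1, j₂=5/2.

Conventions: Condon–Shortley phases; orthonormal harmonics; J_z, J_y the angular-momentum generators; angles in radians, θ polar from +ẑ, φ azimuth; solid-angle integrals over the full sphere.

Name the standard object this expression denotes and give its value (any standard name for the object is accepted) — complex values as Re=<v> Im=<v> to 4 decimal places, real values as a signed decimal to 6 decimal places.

This is a Clebsch–Gordan (vector-coupling) coefficient.
√[6·1!1!4!/7! · 0!2!1!4!0!5!] = √(1152/7)
  +(−1)^1/∏(1,0,1,0,0,4)! = -1/24  (running -1/24)
⟨..|..⟩ = √(1152/7)·(-1/24) = -0.534522

Clebsch–Gordan coefficient, −√(2/7) ≈ -0.534522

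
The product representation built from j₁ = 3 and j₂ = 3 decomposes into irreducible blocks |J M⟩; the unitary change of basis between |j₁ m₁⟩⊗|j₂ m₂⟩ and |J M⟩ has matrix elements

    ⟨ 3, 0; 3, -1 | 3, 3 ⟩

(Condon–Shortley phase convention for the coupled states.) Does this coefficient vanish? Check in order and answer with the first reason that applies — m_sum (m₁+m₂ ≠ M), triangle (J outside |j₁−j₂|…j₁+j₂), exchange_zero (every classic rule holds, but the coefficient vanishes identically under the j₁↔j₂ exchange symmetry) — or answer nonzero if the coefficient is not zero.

m_sum

m-sum: m₁+m₂ = 0+(-1) = -1, M = 3  ✗ ⇒ coefficient is 0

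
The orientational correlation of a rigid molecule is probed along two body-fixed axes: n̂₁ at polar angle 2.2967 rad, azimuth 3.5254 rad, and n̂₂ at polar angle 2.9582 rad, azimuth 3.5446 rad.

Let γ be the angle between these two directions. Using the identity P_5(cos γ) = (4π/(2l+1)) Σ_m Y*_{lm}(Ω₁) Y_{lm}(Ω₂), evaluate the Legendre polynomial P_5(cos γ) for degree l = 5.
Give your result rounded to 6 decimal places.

-0.410433

Addition theorem: P_5(cos γ) = (4π/11) Σ_m Y*_{lm}(Ω₁) Y_{lm}(Ω₂), m = −5…5:
  [-5]  conj(Y_{5,-5})(Ω₁) = +0.037062-0.102088i ; Y_{5,-5}(Ω₂) = +0.000040+0.000085i ; Δ = +0.000010-0.000001i
  [-4]  conj(Y_{5,-4})(Ω₁) = -0.010840-0.304639i ; Y_{5,-4}(Ω₂) = +0.000066+0.001595i ; Δ = +0.000485-0.000037i
  [-3]  conj(Y_{5,-3})(Ω₁) = -0.174773-0.392025i ; Y_{5,-3}(Ω₂) = -0.005719+0.015111i ; Δ = +0.006924-0.000399i
  [-2]  conj(Y_{5,-2})(Ω₁) = -0.145776-0.140681i ; Y_{5,-2}(Ω₂) = -0.072913+0.075983i ; Δ = +0.021318-0.000819i
  [-1]  conj(Y_{5,-1})(Ω₁) = +0.242434+0.097903i ; Y_{5,-1}(Ω₂) = -0.381049+0.162457i ; Δ = -0.108284+0.002079i
  [+0]  conj(Y_{5,0})(Ω₁) = +0.280455-0.000000i ; Y_{5,0}(Ω₂) = -0.713768+0.000000i ; Δ = -0.200180+0.000000i
  [+1]  conj(Y_{5,1})(Ω₁) = -0.242434+0.097903i ; Y_{5,1}(Ω₂) = +0.381049+0.162457i ; Δ = -0.108284-0.002079i
  [+2]  conj(Y_{5,2})(Ω₁) = -0.145776+0.140681i ; Y_{5,2}(Ω₂) = -0.072913-0.075983i ; Δ = +0.021318+0.000819i
  [+3]  conj(Y_{5,3})(Ω₁) = +0.174773-0.392025i ; Y_{5,3}(Ω₂) = +0.005719+0.015111i ; Δ = +0.006924+0.000399i
  [+4]  conj(Y_{5,4})(Ω₁) = -0.010840+0.304639i ; Y_{5,4}(Ω₂) = +0.000066-0.001595i ; Δ = +0.000485+0.000037i
  [+5]  conj(Y_{5,5})(Ω₁) = -0.037062-0.102088i ; Y_{5,5}(Ω₂) = -0.000040+0.000085i ; Δ = +0.000010+0.000001i
Total Σ_m = -0.359274+0.000000i. Multiply by 1.142397: -0.410433+0.000000i. P_5(cos γ) = -0.410433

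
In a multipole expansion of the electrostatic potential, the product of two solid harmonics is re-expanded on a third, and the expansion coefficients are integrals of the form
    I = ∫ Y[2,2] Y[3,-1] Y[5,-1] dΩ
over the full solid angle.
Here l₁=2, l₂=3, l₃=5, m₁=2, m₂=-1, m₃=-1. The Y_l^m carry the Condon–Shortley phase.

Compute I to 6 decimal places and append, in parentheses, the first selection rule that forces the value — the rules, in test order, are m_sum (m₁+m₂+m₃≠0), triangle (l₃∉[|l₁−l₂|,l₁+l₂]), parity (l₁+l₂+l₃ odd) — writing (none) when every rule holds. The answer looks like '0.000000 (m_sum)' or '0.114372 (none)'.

Checks pass: Σm=0; 10 even; l₃=5∈[1,5].
(2·2+1)(2·3+1)(2·5+1) = 385
Δ: 0! 4! 6! / 11! → 1/2310
sum: t=0:+1/144 = 1/144
3j²(2 3 5; 0 0 0) = Δ·Π!·Σ² = 10/231  (sign -1)
sum: t=0:+1/1152 = 1/1152
3j²(2 3 5; 2 -1 -1) = Δ·Π!·Σ² = 1/154  (sign +1)
combine: 4πI² = 385·10/231·1/154 = 25/231
take √, sign -1: I = -0.09280237
No selection rule forces the value: the integral is nonzero (none).

-0.092802 (none)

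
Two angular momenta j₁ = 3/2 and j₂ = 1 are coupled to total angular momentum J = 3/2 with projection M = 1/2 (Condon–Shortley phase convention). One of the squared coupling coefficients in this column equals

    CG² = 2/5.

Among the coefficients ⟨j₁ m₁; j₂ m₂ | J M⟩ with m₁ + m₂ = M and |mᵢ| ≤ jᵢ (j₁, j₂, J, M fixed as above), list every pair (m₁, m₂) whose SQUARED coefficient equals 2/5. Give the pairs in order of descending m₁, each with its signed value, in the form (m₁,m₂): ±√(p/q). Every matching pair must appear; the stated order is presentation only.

Admissible pairs with m₁+m₂ = M = 1/2: (-1/2,1), (1/2,0), (3/2,-1)
  (m₁,m₂)=(3/2,-1): CG² = 2/5, CG = +√(2/5)   ← matches the target
  (m₁,m₂)=(1/2,0): CG² = 1/15, CG = +√(1/15)
  (m₁,m₂)=(-1/2,1): CG² = 8/15, CG = −√(8/15)
Pairs with CG² = 2/5: (3/2,-1): +√(2/5)

(3/2,-1): +√(2/5)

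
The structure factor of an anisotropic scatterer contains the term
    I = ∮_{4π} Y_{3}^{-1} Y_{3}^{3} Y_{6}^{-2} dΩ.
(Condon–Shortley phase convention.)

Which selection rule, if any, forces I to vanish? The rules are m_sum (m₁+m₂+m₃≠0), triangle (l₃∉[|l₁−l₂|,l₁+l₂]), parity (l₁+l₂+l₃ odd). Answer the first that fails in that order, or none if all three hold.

none

azimuthal sum: -1 + 3 − 2 = 0  ✓
0 ≤ 6 ≤ 6 (triangle on l)  ✓
L = 3 + 3 + 6 = 12 (even)  ✓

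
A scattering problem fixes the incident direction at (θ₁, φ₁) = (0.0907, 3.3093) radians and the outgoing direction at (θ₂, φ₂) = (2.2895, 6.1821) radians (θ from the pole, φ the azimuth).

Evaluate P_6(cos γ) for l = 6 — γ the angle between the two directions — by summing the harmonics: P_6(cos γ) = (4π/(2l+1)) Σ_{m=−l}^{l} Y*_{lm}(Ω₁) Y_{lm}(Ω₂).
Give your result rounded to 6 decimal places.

-0.194480

Term-by-term m-sum for l=6 (normalisation 4π/13 = 0.966644):
  term(m=-6) = -0.000000+0.000000i   from Y*(Ω₁)=+0.000000+0.000000i, Y(Ω₂)=+0.072160+0.050060i
  term(m=-5) = +0.000001+0.000003i   from Y*(Ω₁)=-0.000007-0.000008i, Y(Ω₂)=-0.232860-0.128858i
  term(m=-4) = +0.000049+0.000090i   from Y*(Ω₁)=+0.000186+0.000148i, Y(Ω₂)=+0.396694+0.169753i
  term(m=-3) = +0.000853+0.000890i   from Y*(Ω₁)=-0.003340-0.001838i, Y(Ω₂)=-0.308648-0.096578i
  term(m=-2) = -0.003976-0.002370i   from Y*(Ω₁)=+0.039381+0.013728i, Y(Ω₂)=-0.108726-0.022286i
  term(m=-1) = -0.101669-0.028006i   from Y*(Ω₁)=-0.282382-0.047807i, Y(Ω₂)=+0.366334+0.037158i
  term(m=+0) = +0.008294+0.000000i   from Y*(Ω₁)=+0.931101-0.000000i, Y(Ω₂)=+0.008908+0.000000i
  term(m=+1) = -0.101669+0.028006i   from Y*(Ω₁)=+0.282382-0.047807i, Y(Ω₂)=-0.366334+0.037158i
  term(m=+2) = -0.003976+0.002370i   from Y*(Ω₁)=+0.039381-0.013728i, Y(Ω₂)=-0.108726+0.022286i
  term(m=+3) = +0.000853-0.000890i   from Y*(Ω₁)=+0.003340-0.001838i, Y(Ω₂)=+0.308648-0.096578i
  term(m=+4) = +0.000049-0.000090i   from Y*(Ω₁)=+0.000186-0.000148i, Y(Ω₂)=+0.396694-0.169753i
  term(m=+5) = +0.000001-0.000003i   from Y*(Ω₁)=+0.000007-0.000008i, Y(Ω₂)=+0.232860-0.128858i
  term(m=+6) = -0.000000-0.000000i   from Y*(Ω₁)=+0.000000-0.000000i, Y(Ω₂)=+0.072160-0.050060i
Accumulated sum -0.201191+0.000000i; after 4π/(2l+1) scaling, -0.194480+0.000000i ⇒ P_6 = -0.194480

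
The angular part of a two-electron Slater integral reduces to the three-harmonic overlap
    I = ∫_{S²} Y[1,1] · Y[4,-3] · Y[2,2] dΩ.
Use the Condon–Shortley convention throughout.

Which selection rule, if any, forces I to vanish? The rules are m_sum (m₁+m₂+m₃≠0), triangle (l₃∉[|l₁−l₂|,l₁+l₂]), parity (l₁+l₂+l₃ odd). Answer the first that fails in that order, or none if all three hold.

azimuthal sum: 1 − 3 + 2 = 0  ✓
l₃ must lie in [3,5]; have l₃=2  ✗
L = 1 + 4 + 2 = 7 (odd)

triangle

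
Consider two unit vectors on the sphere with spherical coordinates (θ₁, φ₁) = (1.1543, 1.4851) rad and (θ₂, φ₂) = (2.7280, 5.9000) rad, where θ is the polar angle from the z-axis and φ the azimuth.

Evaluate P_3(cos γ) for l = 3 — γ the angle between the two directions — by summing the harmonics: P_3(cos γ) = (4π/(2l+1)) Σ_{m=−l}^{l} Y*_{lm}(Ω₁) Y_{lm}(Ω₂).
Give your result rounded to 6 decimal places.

Summing Y*_{l m}(θ₁,φ₁)·Y_{l m}(θ₂,φ₂) over m ∈ [−3, 3]; prefactor 4π/(2·3+1) = 1.795196:
  [-3]  conj(Y_{3,-3})(Ω₁) = -0.08114 - 0.30862j ; Y_{3,-3}(Ω₂) = 0.01107 + 0.02472j ; Δ = 0.00673 - 0.00542j
  [-2]  conj(Y_{3,-2})(Ω₁) = -0.34072 + 0.05898j ; Y_{3,-2}(Ω₂) = -0.10890 - 0.10483j ; Δ = 0.04329 + 0.02930j
  [-1]  conj(Y_{3,-1})(Ω₁) = -0.00460 - 0.05349j ; Y_{3,-1}(Ω₂) = 0.38458 + 0.15503j ; Δ = 0.00653 - 0.02128j
  [+0]  conj(Y_{3,0})(Ω₁) = -0.32937 + 0.00000j ; Y_{3,0}(Ω₂) = -0.40745 + 0.00000j ; Δ = 0.13420 + 0.00000j
  [+1]  conj(Y_{3,1})(Ω₁) = 0.00460 - 0.05349j ; Y_{3,1}(Ω₂) = -0.38458 + 0.15503j ; Δ = 0.00653 + 0.02128j
  [+2]  conj(Y_{3,2})(Ω₁) = -0.34072 - 0.05898j ; Y_{3,2}(Ω₂) = -0.10890 + 0.10483j ; Δ = 0.04329 - 0.02930j
  [+3]  conj(Y_{3,3})(Ω₁) = 0.08114 - 0.30862j ; Y_{3,3}(Ω₂) = -0.01107 + 0.02472j ; Δ = 0.00673 + 0.00542j
Accumulated sum 0.24728 - 0.00000j; after 4π/(2l+1) scaling, 0.44392 - 0.00000j ⇒ P_3 = 0.443923

0.443923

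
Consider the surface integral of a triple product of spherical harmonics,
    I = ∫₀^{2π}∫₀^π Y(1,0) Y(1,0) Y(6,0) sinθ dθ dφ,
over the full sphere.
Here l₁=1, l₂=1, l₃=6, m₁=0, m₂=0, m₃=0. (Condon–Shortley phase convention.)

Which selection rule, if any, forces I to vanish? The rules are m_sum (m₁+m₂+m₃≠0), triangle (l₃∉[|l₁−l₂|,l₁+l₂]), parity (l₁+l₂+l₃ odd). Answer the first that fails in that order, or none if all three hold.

azimuthal sum: 0 + 0 + 0 = 0  ✓
l₃ must lie in [0,2]; have l₃=6  ✗
L = 1 + 1 + 6 = 8 (even)

triangle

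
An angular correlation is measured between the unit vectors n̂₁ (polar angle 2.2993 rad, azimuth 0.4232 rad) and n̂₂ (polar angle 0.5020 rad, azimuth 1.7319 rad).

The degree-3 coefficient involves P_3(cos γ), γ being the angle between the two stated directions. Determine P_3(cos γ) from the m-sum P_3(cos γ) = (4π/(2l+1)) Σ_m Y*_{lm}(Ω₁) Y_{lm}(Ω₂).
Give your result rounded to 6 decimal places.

Term-by-term m-sum for l=3 (normalisation 4π/7 = 1.795196):
  m=-3: (0.051422, 0.165531) × (0.021601, 0.041159) = (-0.005702, 0.005692)  (running Σ = (-0.005702, 0.005692))
  m=-2: (-0.251039, -0.283700) × (-0.196755, 0.065685) = (0.068028, 0.039330)  (running Σ = (0.062326, 0.045022))
  m=-1: (0.267397, 0.120440) × (-0.070901, -0.436281) = (0.033587, -0.125200)  (running Σ = (0.095913, -0.080178))
  m=0: (0.194745, -0.000000) × (0.275555, 0.000000) = (0.053663, 0.000000)  (running Σ = (0.149576, -0.080178))
  m=1: (-0.267397, 0.120440) × (0.070901, -0.436281) = (0.033587, 0.125200)  (running Σ = (0.183163, 0.045022))
  m=2: (-0.251039, 0.283700) × (-0.196755, -0.065685) = (0.068028, -0.039330)  (running Σ = (0.251191, 0.005692))
  m=3: (-0.051422, 0.165531) × (-0.021601, 0.041159) = (-0.005702, -0.005692)  (running Σ = (0.245489, -0.000000))
Total Σ_m = (0.245489, -0.000000). Multiply by 1.795196: (0.440700, -0.000000). P_3(cos γ) = 0.440700

0.440700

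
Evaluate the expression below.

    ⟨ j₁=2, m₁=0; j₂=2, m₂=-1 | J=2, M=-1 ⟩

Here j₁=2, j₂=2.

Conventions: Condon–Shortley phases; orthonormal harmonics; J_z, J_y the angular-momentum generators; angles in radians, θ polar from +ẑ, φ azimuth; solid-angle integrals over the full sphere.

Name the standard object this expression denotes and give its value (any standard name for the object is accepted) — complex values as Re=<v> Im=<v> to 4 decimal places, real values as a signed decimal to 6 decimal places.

This is a Clebsch–Gordan (vector-coupling) coefficient.
√[5·2!2!2!/7! · 2!2!1!3!1!3!] = √(8/7)
  +(−1)^0/∏(0,2,2,1,0,1)! = 1/4  (running 1/4)
  +(−1)^1/∏(1,1,1,0,1,2)! = -1/2  (running -1/4)
⟨..|..⟩ = √(8/7)·(-1/4) = -0.267261

Clebsch–Gordan coefficient, −√(1/14) ≈ -0.267261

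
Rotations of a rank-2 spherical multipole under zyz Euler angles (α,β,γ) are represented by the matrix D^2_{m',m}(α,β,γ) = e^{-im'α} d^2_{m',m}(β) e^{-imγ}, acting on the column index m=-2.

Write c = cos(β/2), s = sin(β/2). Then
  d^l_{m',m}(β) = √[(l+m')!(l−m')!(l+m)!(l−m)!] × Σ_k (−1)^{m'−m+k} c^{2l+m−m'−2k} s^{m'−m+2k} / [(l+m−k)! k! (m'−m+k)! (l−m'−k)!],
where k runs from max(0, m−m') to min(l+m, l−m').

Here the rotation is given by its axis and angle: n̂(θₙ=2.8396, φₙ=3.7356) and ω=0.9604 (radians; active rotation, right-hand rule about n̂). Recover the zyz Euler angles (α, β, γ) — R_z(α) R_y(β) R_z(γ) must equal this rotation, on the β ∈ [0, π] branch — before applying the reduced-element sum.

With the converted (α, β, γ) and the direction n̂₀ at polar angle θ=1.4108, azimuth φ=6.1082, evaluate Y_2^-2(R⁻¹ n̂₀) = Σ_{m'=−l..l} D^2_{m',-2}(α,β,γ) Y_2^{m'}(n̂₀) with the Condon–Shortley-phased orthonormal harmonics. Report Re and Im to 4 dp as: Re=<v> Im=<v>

Axis–angle → zyz. n̂ = (sinθₙcosφₙ, sinθₙsinφₙ, cosθₙ) = (-0.246476, -0.166464, -0.954746), ω = 0.9604.
R = I cosω + sinω [n̂]ₓ + (1−cosω) n̂n̂ᵀ gives
  R = [+0.599121, +0.799850, -0.035967; -0.764827, +0.585019, +0.269800; +0.236841, -0.134135, +0.962244]
β = atan2(√(R₁₃²+R₂₃²), R₃₃) = 0.275665; α = atan2(R₂₃, R₁₃) mod 2π = 1.703323; γ = atan2(R₃₂, −R₃₁) mod 2π = 3.656901
Need the full column D^2_{m',-2} for m'=−2..2 at α=1.7033, β=0.2757, γ=3.6569.
cos(β/2)=0.990516, sin(β/2)=0.137397
d^2_{-2,-2}: single k=0 term ⇒ +0.962601;  D = -0.261507-0.926399i
d^2_{-1,-2}: single k=0 term ⇒ -0.267049;  D = +0.245165-0.105873i
d^2_{0,-2}: single k=0 term ⇒ +0.045368;  D = +0.023332+0.038908i
d^2_{1,-2}: single k=0 term ⇒ -0.005138;  D = -0.004019+0.003202i
d^2_{2,-2}: single k=0 term ⇒ +0.000356;  D = -0.000257-0.000247i
Y_2^{m'}(θ=1.4108,φ=6.1082) and Σ D·Y over m':
  (-0.2615-0.9264i)·(+0.3536+0.1291i)  (+0.2452-0.1059i)·(+0.1197+0.0212i)  (+0.0233+0.0389i)·(-0.2914+0.0000i)  (-0.0040+0.0032i)·(-0.1197+0.0212i)  (-0.0003-0.0002i)·(+0.3536-0.1291i)
Y_2^-2(R⁻¹ n̂) = +0.052164-0.380717i

Re=0.0522 Im=-0.3807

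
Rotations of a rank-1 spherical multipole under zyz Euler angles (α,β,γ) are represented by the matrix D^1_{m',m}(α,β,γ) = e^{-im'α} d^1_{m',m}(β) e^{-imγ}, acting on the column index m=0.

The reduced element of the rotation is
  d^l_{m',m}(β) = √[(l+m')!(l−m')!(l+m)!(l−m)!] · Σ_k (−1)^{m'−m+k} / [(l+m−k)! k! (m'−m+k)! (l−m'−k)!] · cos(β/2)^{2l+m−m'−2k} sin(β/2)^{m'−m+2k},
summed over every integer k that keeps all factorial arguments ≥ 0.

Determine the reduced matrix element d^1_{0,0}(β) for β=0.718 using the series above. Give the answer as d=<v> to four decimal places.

d=0.7531

d^1_{0,0}(β=0.7180) via the finite sum:
c=cos(0.718000/2)=0.936249, s=sin(0.718000/2)=0.351338; N=√[1·1·1·1]=1.000000
Admissible k: 0..1 (factorial args all ≥0)
  k=0: (−1)^0·1.0000/(1)·0.9362^2·0.3513^0 = +0.876561
  k=1: (−1)^1·1.0000/(1)·0.9362^0·0.3513^2 = -0.123439
d^1_{0,0}(0.7180) = +0.876561 -0.123439 = +0.753123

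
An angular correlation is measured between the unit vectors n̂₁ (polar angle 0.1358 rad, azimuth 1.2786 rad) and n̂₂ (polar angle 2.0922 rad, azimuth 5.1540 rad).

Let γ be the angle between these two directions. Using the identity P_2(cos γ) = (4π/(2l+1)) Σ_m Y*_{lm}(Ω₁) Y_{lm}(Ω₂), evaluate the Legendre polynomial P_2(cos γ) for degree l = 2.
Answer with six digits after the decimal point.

Term-by-term m-sum for l=2 (normalisation 4π/5 = 2.513274):
  m=-2: (-0.00590 + 0.00391j) × (-0.18433 + 0.22445j) = 0.00021 - 0.00205j  (running Σ = 0.00021 - 0.00205j)
  m=-1: (0.02985 + 0.09923j) × (-0.14261 - 0.30166j) = 0.02568 - 0.02316j  (running Σ = 0.02589 - 0.02520j)
  m=0: (0.61344 + 0.00000j) × (-0.08064 + 0.00000j) = -0.04947 + 0.00000j  (running Σ = -0.02358 - 0.02520j)
  m=1: (-0.02985 + 0.09923j) × (0.14261 - 0.30166j) = 0.02568 + 0.02316j  (running Σ = 0.00210 - 0.00205j)
  m=2: (-0.00590 - 0.00391j) × (-0.18433 - 0.22445j) = 0.00021 + 0.00205j  (running Σ = 0.00231 + 0.00000j)
Accumulated sum 0.00231 + 0.00000j; after 4π/(2l+1) scaling, 0.00580 + 0.00000j ⇒ P_2 = 0.005805

0.005805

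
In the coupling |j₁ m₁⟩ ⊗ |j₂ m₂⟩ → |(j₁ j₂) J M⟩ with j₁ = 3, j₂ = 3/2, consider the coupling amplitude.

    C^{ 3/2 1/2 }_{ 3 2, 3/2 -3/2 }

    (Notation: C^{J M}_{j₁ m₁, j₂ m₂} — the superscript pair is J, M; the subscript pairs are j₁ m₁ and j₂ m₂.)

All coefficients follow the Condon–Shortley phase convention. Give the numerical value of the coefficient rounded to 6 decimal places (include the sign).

+0.534522  (= +√(2/7))

j₁+j₂−J=3  J+j₁−j₂=3  J−j₁+j₂=0  j₁+j₂+J+1=7
(j₁±m₁, j₂±m₂, J±M) = (5,1,0,3,2,1)
P² = 288/7
sum k=0..0:
  [0] +1/12 = 1/12
S = 1/12
C² = P²·S² = 2/7 ; C = +0.534522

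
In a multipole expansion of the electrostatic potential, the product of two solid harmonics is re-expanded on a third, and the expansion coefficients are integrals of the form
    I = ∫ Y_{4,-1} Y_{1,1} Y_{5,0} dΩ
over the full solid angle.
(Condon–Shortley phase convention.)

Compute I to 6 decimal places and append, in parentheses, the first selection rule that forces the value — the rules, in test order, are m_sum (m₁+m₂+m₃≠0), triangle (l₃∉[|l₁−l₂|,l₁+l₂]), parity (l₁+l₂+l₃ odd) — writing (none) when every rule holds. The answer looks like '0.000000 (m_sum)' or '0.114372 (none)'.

0.155288 (none)

Checks pass: Σm=0; 10 even; l₃=5∈[3,5].
(2·4+1)(2·1+1)(2·5+1) = 297
Δ: 0! 8! 2! / 11! → 1/495
sum: t=0:+1/576 = 1/576
3j²(4 1 5; 0 0 0) = Δ·Π!·Σ² = 5/99  (sign -1)
sum: t=0:+1/1440 = 1/1440
3j²(4 1 5; -1 1 0) = Δ·Π!·Σ² = 2/99  (sign -1)
combine: 4πI² = 297·5/99·2/99 = 10/33
take √, sign +1: I = 0.15528807
No selection rule forces the value: the integral is nonzero (none).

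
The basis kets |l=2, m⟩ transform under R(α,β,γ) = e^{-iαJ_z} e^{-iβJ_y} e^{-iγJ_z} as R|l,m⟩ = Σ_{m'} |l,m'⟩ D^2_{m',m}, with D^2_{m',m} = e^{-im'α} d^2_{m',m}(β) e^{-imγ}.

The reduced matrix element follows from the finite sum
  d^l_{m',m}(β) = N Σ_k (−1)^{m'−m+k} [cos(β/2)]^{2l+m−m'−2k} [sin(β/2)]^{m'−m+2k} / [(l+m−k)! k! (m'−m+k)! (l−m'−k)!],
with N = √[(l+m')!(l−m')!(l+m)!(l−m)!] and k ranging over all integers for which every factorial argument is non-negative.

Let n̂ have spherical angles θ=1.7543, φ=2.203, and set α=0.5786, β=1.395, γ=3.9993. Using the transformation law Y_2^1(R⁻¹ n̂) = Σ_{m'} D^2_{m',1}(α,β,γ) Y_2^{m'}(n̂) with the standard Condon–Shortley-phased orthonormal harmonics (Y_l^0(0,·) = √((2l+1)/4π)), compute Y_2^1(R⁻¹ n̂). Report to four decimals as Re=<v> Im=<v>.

Need the full column D^2_{m',1} for m'=−2..2 at α=0.5786, β=1.3950, γ=3.9993.
cos(β/2)=0.766450, sin(β/2)=0.642304
d^2_{-2,1}: single k=3 term ⇒ +0.406195;  D = -0.388114-0.119842i
d^2_{-1,1}: k∈[2..3] ⇒ +0.727060 -0.170201 = +0.556859;  D = -0.535309+0.153413i
d^2_{0,1}: k∈[1..2] ⇒ +0.708383 -0.497486 = +0.210897;  D = -0.137963+0.159511i
d^2_{1,1}: k∈[0..1] ⇒ +0.345093 -0.727060 = -0.381967;  D = +0.051216-0.378517i
d^2_{2,1}: single k=0 term ⇒ -0.578392;  D = -0.248509-0.522284i
Y_2^{m'}(θ=1.7543,φ=2.203) and Σ D·Y over m':
  (-0.3881-0.1198i)·(-0.1126+0.3560i)  (-0.5353+0.1534i)·(+0.0819+0.1118i)  (-0.1380+0.1595i)·(-0.2839+0.0000i)  (+0.0512-0.3785i)·(-0.0819+0.1118i)  (-0.2485-0.5223i)·(-0.1126-0.3560i)
Y_2^1(R⁻¹ n̂) = -0.055280-0.033226i

Re=-0.0553 Im=-0.0332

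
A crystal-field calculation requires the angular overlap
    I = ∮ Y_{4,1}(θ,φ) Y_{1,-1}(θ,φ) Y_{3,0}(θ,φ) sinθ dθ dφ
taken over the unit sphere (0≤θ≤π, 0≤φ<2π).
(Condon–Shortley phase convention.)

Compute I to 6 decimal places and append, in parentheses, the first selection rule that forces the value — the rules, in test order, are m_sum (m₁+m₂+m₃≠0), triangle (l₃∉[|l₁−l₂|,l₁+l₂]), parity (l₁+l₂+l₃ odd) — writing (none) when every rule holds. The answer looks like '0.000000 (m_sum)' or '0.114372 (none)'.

Rules hold: Σm=0, L=8 even, 3≤3≤5.
N = 9·3·7 = 189
Δ = 2!·6!·0!/9! = 1/252
Racah Σ t=1..1: t=1:−1/36 = -1/36
⇒ 3j(4 1 3; 0 0 0)² = 4/63, sgn +1
Racah Σ t=0..0: t=0:+1/72 = 1/72
⇒ 3j(4 1 3; 1 -1 0)² = 5/126, sgn -1
4πI² = N·(3j₀)²·(3jₘ)² = 10/21
I = -1·√(0.47619/4π) = -0.19466390
No selection rule forces the value: the integral is nonzero (none).

-0.194664 (none)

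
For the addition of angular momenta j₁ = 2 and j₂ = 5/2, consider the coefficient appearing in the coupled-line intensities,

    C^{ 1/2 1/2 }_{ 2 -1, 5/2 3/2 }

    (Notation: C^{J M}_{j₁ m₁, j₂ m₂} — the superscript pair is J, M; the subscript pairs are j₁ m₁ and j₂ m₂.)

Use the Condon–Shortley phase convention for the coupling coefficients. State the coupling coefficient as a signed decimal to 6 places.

√[2·4!0!1!/6! · 1!3!4!1!1!0!] = √(48/5)
  +(−1)^3/∏(3,1,0,1,0,0)! = -1/6  (running -1/6)
⟨..|..⟩ = √(48/5)·(-1/6) = -0.516398

−√(4/15) = -0.516398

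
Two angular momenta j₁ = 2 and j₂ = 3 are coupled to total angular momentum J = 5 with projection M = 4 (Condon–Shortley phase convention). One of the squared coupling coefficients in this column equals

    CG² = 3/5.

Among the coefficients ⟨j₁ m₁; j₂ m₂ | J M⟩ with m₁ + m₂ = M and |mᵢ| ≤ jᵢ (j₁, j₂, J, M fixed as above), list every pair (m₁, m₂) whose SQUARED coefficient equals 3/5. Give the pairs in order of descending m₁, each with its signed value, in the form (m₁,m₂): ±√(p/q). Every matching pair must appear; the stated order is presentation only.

Admissible pairs with m₁+m₂ = M = 4: (1,3), (2,2)
  (m₁,m₂)=(2,2): CG² = 3/5, CG = +√(3/5)   ← matches the target
  (m₁,m₂)=(1,3): CG² = 2/5, CG = +√(2/5)
Pairs with CG² = 3/5: (2,2): +√(3/5)

(2,2): +√(3/5)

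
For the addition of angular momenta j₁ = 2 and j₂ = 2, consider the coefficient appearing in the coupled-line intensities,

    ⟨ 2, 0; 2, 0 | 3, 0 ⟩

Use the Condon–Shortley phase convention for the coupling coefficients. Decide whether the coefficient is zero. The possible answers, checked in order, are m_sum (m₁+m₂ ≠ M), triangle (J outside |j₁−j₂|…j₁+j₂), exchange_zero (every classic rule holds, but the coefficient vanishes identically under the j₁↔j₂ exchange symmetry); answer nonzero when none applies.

exchange_zero

m-sum: m₁+m₂ = 0+0 = 0, M = 0  ✓
triangle: |j₁−j₂| = 0 ≤ J = 3 ≤ j₁+j₂ = 4  ✓
exchange: j₁=j₂ and m₁=m₂, and (−1)^(j₁+j₂−J) = (−1)^1 = −1 forces ⟨j₁m₁;j₂m₂|JM⟩ = −⟨j₂m₂;j₁m₁|JM⟩ = −⟨j₁m₁;j₂m₂|JM⟩ ⇒ the coefficient vanishes identically
Racah sum check: Σ_k collapses to 0 ⇒ CG = 0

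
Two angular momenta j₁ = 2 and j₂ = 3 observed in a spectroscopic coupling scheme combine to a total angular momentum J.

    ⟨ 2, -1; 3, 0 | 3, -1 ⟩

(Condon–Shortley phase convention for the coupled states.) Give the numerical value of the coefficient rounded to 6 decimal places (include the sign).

−√(1/30) = -0.182574

√[7·2!2!4!/9! · 1!3!3!3!2!4!] = √(96/5)
  +(−1)^1/∏(1,1,2,2,0,2)! = -1/8  (running -1/8)
  +(−1)^2/∏(2,0,1,1,1,3)! = 1/12  (running -1/24)
⟨..|..⟩ = √(96/5)·(-1/24) = -0.182574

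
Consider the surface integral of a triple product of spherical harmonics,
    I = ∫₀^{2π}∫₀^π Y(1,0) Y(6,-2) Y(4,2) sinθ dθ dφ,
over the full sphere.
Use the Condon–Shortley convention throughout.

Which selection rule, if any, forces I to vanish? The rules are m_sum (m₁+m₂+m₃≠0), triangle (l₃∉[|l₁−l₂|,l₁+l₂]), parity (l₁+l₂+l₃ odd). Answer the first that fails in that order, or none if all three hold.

triangle

azimuthal sum: 0 − 2 + 2 = 0  ✓
l₃ must lie in [5,7]; have l₃=4  ✗
L = 1 + 6 + 4 = 11 (odd)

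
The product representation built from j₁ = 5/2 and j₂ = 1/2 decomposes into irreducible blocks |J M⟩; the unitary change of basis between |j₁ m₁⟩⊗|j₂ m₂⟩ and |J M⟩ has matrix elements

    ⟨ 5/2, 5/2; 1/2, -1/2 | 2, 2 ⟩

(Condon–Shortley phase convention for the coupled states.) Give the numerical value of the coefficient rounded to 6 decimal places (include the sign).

+0.912871  (= +√(5/6))

j₁+j₂−J=1  J+j₁−j₂=4  J−j₁+j₂=0  j₁+j₂+J+1=6
(j₁±m₁, j₂±m₂, J±M) = (5,0,0,1,4,0)
P² = 480
sum k=0..0:
  [0] +1/24 = 1/24
S = 1/24
C² = P²·S² = 5/6 ; C = +0.912871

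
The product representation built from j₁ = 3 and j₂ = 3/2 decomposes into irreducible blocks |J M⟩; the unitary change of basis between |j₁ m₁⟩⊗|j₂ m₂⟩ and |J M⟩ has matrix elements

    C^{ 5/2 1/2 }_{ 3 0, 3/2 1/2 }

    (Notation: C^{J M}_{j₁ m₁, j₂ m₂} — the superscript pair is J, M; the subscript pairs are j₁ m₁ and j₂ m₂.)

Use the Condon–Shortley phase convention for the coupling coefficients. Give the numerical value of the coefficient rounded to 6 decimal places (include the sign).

triangle: 2!×4!×1!/8! = 48/40320
(j±m)!: 3!×3!×2!×1!×3!×2! = 864
prefactor² = (2J+1)×Δ×N² = 216/35
  k=1: −1/(1!×1!×2!×1!×2!×0!) = -1/4
  k=2: +1/(2!×0!×1!×0!×3!×1!) = 1/12
Σ = -1/6  ⇒  CG² = 216/35×(-1/6)² = 6/35
CG = −√(6/35) = -0.414039

−√(6/35) = -0.414039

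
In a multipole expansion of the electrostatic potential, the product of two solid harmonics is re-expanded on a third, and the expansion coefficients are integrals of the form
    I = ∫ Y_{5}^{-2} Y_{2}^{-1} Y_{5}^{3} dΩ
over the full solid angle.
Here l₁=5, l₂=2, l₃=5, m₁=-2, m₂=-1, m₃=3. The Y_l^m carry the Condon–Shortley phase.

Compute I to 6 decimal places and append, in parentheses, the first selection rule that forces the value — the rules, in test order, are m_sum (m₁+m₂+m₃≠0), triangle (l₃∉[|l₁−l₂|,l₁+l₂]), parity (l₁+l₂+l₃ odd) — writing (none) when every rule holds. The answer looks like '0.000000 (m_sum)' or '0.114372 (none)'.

-0.161739 (none)

Rules hold: Σm=0, L=12 even, 3≤5≤7.
N = 11·5·11 = 605
Δ = 2!·8!·2!/13! = 1/38610
Racah Σ t=0..2: t=0:+1/2880 t=1:−1/576 t=2:+1/2880 = -1/960
⇒ 3j(5 2 5; 0 0 0)² = 10/429, sgn +1
Racah Σ t=0..1: t=0:+1/10080 t=1:−1/2880 = -1/4032
⇒ 3j(5 2 5; -2 -1 3)² = 10/429, sgn -1
4πI² = N·(3j₀)²·(3jₘ)² = 500/1521
I = -1·√(0.328731/4π) = -0.16173926
No selection rule forces the value: the integral is nonzero (none).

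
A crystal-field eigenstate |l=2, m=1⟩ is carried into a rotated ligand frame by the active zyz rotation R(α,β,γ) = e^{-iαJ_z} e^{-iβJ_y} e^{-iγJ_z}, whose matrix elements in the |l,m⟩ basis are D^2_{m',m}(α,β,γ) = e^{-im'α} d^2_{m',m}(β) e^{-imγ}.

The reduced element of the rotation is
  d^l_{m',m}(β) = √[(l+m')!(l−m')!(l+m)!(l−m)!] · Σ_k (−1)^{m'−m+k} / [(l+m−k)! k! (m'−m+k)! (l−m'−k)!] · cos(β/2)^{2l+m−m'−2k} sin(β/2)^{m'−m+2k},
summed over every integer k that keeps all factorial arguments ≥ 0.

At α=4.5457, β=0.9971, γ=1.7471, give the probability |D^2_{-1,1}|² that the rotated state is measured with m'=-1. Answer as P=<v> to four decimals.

First d^2_{-1,1}(β=0.9971), then the phase factors e^{-i(-1)α} and e^{-i(1)γ}:
Half-angle: c=0.878277, s=0.478153. N=√(1·6·6·1)=6.000000
k: max(0,(1)−(-1))=2 … min(2+(1),2−(-1))=3
  k=2: (−1)^0·6.0000/(2)·0.8783^2·0.4782^2 = +0.529075
  k=3: (−1)^1·6.0000/(6)·0.8783^0·0.4782^4 = -0.052272
d^2_{-1,1}(0.9971) = +0.529075 -0.052272 = +0.476803
|D^2_{-1,1}|² = |d^2_{-1,1}(β)|² = (+0.476803)² = 0.227341 (the z-rotation phases have unit modulus)

P=0.2273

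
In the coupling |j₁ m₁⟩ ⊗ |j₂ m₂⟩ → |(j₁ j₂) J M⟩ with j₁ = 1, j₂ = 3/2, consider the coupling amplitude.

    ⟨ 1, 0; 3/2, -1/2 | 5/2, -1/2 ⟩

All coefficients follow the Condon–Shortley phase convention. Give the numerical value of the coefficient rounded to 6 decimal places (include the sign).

+√(3/5) ≈ +0.774597

j₁+j₂−J=0  J+j₁−j₂=2  J−j₁+j₂=3  j₁+j₂+J+1=6
(j₁±m₁, j₂±m₂, J±M) = (1,1,1,2,2,3)
P² = 12/5
sum k=0..0:
  [0] +1/2 = 1/2
S = 1/2
C² = P²·S² = 3/5 ; C = +0.774597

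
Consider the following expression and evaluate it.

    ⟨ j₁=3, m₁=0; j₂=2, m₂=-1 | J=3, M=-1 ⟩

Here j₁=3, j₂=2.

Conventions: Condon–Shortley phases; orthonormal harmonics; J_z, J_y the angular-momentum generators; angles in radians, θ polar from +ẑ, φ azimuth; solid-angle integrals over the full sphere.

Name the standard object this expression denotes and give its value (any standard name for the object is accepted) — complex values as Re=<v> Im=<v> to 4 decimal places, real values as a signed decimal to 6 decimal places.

This is a Clebsch–Gordan (vector-coupling) coefficient.
√[7·2!4!2!/9! · 3!3!1!3!2!4!] = √(96/5)
  +(−1)^0/∏(0,2,3,1,1,1)! = 1/12  (running 1/12)
  +(−1)^1/∏(1,1,2,0,2,2)! = -1/8  (running -1/24)
⟨..|..⟩ = √(96/5)·(-1/24) = -0.182574

Clebsch–Gordan coefficient, −√(1/30) ≈ -0.182574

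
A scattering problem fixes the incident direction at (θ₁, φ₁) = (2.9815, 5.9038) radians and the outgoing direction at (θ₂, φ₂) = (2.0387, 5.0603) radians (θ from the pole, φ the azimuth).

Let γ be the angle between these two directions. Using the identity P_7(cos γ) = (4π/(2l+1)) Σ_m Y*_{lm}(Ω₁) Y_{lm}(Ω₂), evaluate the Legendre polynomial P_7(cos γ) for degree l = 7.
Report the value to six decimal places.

Summing Y*_{l m}(θ₁,φ₁)·Y_{l m}(θ₂,φ₂) over m ∈ [−7, 7]; prefactor 4π/(2·7+1) = 0.837758:
  [-7]  conj(Y_{7,-7})(Ω₁) = (-0.000001, -0.000001) ; Y_{7,-7}(Ω₂) = (-0.146397, 0.171632) ; Δ = (0.000000, -0.000000)
  [-6]  conj(Y_{7,-6})(Ω₁) = (0.000020, 0.000023) ; Y_{7,-6}(Ω₂) = (-0.210703, -0.370860) ; Δ = (0.000004, -0.000012)
  [-5]  conj(Y_{7,-5})(Ω₁) = (-0.000141, -0.000418) ; Y_{7,-5}(Ω₂) = (0.336865, -0.057395) ; Δ = (-0.000072, -0.000133)
  [-4]  conj(Y_{7,-4})(Ω₁) = (-0.000241, 0.004517) ; Y_{7,-4}(Ω₂) = (0.013308, -0.073488) ; Δ = (0.000329, 0.000078)
  [-3]  conj(Y_{7,-3})(Ω₁) = (0.013999, -0.030312) ; Y_{7,-3}(Ω₂) = (0.306488, 0.178369) ; Δ = (0.009697, -0.006793)
  [-2]  conj(Y_{7,-2})(Ω₁) = (-0.124243, 0.117797) ; Y_{7,-2}(Ω₂) = (-0.062933, 0.052560) ; Δ = (0.001628, -0.013943)
  [-1]  conj(Y_{7,-1})(Ω₁) = (0.506261, -0.201847) ; Y_{7,-1}(Ω₂) = (0.108646, 0.299580) ; Δ = (0.115473, 0.129736)
  [+0]  conj(Y_{7,0})(Ω₁) = (-0.733949, -0.000000) ; Y_{7,0}(Ω₂) = (-0.123555, 0.000000) ; Δ = (0.090683, 0.000000)
  [+1]  conj(Y_{7,1})(Ω₁) = (-0.506261, -0.201847) ; Y_{7,1}(Ω₂) = (-0.108646, 0.299580) ; Δ = (0.115473, -0.129736)
  [+2]  conj(Y_{7,2})(Ω₁) = (-0.124243, -0.117797) ; Y_{7,2}(Ω₂) = (-0.062933, -0.052560) ; Δ = (0.001628, 0.013943)
  [+3]  conj(Y_{7,3})(Ω₁) = (-0.013999, -0.030312) ; Y_{7,3}(Ω₂) = (-0.306488, 0.178369) ; Δ = (0.009697, 0.006793)
  [+4]  conj(Y_{7,4})(Ω₁) = (-0.000241, -0.004517) ; Y_{7,4}(Ω₂) = (0.013308, 0.073488) ; Δ = (0.000329, -0.000078)
  [+5]  conj(Y_{7,5})(Ω₁) = (0.000141, -0.000418) ; Y_{7,5}(Ω₂) = (-0.336865, -0.057395) ; Δ = (-0.000072, 0.000133)
  [+6]  conj(Y_{7,6})(Ω₁) = (0.000020, -0.000023) ; Y_{7,6}(Ω₂) = (-0.210703, 0.370860) ; Δ = (0.000004, 0.000012)
  [+7]  conj(Y_{7,7})(Ω₁) = (0.000001, -0.000001) ; Y_{7,7}(Ω₂) = (0.146397, 0.171632) ; Δ = (0.000000, 0.000000)
Total Σ_m = (0.344802, 0.000000). Multiply by 0.837758: (0.288861, 0.000000). P_7(cos γ) = 0.288861

0.288861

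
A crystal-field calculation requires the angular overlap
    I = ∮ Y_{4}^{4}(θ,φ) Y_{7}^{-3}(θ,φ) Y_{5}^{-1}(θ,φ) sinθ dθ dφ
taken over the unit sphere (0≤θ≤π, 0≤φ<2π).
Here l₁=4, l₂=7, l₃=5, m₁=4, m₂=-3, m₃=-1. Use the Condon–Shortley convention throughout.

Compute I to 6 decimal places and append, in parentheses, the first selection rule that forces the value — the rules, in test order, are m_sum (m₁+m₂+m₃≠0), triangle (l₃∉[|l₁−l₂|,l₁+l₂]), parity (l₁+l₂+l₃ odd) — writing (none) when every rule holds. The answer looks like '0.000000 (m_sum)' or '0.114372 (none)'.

Rules hold: Σm=0, L=16 even, 3≤5≤11.
N = 9·15·11 = 1485
Δ = 6!·2!·8!/17! = 1/6126120
Racah Σ t=2..4: t=2:+1/69120 t=3:−1/20736 t=4:+1/69120 = -1/51840
⇒ 3j(4 7 5; 0 0 0)² = 280/21879, sgn +1
Racah Σ t=0..0: t=0:+1/829440 = 1/829440
⇒ 3j(4 7 5; 4 -3 -1)² = 35/2431, sgn +1
4πI² = N·(3j₀)²·(3jₘ)² = 147000/537251
I = +1·√(0.273615/4π) = 0.14755880
No selection rule forces the value: the integral is nonzero (none).

0.147559 (none)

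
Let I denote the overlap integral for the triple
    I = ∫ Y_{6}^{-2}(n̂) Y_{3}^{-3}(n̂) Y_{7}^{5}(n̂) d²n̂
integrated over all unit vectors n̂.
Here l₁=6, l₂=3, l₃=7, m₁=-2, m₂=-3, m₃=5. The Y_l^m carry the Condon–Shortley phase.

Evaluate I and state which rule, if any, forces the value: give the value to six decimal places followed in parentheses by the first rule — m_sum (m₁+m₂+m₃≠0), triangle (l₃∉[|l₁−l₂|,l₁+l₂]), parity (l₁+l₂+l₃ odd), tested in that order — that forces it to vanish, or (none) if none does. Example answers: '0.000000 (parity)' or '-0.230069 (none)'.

0.180980 (none)

Rules hold: Σm=0, L=16 even, 3≤7≤9.
N = 13·7·15 = 1365
Δ = 2!·10!·4!/17! = 1/2042040
Racah Σ t=0..2: t=0:+1/207360 t=1:−1/57600 t=2:+1/207360 = -1/129600
⇒ 3j(6 3 7; 0 0 0)² = 168/12155, sgn +1
Racah Σ t=0..0: t=0:+1/3870720 = 1/3870720
⇒ 3j(6 3 7; -2 -3 5)² = 135/6188, sgn +1
4πI² = N·(3j₀)²·(3jₘ)² = 17010/41327
I = +1·√(0.411595/4π) = 0.18097988
No selection rule forces the value: the integral is nonzero (none).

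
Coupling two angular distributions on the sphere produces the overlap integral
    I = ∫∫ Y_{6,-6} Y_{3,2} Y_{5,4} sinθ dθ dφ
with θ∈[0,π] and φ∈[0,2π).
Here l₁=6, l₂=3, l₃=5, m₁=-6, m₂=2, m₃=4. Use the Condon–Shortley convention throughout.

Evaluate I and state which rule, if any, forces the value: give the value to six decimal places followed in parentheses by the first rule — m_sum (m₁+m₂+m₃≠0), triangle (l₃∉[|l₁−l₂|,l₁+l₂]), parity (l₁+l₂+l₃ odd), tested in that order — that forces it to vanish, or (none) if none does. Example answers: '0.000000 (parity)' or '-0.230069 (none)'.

0.207001 (none)

Checks pass: Σm=0; 14 even; l₃=5∈[3,9].
(2·6+1)(2·3+1)(2·5+1) = 1001
Δ: 4! 8! 2! / 15! → 1/675675
sum: t=1:−1/8640 t=2:+1/2304 t=3:−1/8640 = 7/34560
3j²(6 3 5; 0 0 0) = Δ·Π!·Σ² = 7/429  (sign -1)
sum: t=4:+1/967680 = 1/967680
3j²(6 3 5; -6 2 4) = Δ·Π!·Σ² = 3/91  (sign -1)
combine: 4πI² = 1001·7/429·3/91 = 7/13
take √, sign +1: I = 0.20700098
No selection rule forces the value: the integral is nonzero (none).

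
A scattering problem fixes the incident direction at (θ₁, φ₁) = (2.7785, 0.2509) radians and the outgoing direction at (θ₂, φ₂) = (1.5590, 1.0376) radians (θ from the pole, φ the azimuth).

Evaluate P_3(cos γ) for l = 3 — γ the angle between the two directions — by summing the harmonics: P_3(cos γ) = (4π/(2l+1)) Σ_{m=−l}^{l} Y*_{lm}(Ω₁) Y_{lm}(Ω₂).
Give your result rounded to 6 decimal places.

Addition theorem: P_3(cos γ) = (4π/7) Σ_m Y*_{lm}(Ω₁) Y_{lm}(Ω₂), m = −3…3:
  m=-3: Y*=(0.013643, 0.012778)  Y=(-0.416964, -0.012009)  product (-0.005535, -0.005492)
  m=-2: Y*=(-0.105655, -0.057967)  Y=(-0.005825, -0.010553)  product (0.000004, 0.001453)
  m=-1: Y*=(0.374627, 0.096017)  Y=(-0.164143, 0.278106)  product (-0.088195, 0.088425)
  m=+0: Y*=(-0.477669, -0.000000)  Y=(-0.013203, 0.000000)  product (0.006307, 0.000000)
  m=+1: Y*=(-0.374627, 0.096017)  Y=(0.164143, 0.278106)  product (-0.088195, -0.088425)
  m=+2: Y*=(-0.105655, 0.057967)  Y=(-0.005825, 0.010553)  product (0.000004, -0.001453)
  m=+3: Y*=(-0.013643, 0.012778)  Y=(0.416964, -0.012009)  product (-0.005535, 0.005492)
Accumulated sum (-0.181147, 0.000000); after 4π/(2l+1) scaling, (-0.325194, 0.000000) ⇒ P_3 = -0.325194

-0.325194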